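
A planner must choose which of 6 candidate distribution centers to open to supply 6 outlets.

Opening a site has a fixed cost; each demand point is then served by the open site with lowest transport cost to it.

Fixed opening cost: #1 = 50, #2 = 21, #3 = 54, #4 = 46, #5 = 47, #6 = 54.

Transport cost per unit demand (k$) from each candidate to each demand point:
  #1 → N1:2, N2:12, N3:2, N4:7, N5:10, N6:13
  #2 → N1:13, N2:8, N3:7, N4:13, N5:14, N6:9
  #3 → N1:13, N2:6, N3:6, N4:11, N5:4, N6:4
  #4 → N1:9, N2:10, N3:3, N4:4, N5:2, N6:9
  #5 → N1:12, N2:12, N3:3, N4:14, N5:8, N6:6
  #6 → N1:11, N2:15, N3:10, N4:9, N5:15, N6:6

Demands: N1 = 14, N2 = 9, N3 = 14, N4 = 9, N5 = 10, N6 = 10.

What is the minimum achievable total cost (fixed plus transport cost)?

Open {#1, #3, #4}: assign each demand point to its cheapest open site.
  N1→#1 14×2=28, N2→#3 9×6=54, N3→#1 14×2=28, N4→#4 9×4=36, N5→#4 10×2=20, N6→#3 10×4=40
  transport cost 206, fixed 150 → total 356.
Compare {#1, #3}: transport cost 253 + fixed 104 = 357.
Compare {#1, #2, #3, #4}: transport cost 206 + fixed 171 = 377.
Compare {#1, #2, #3}: transport cost 253 + fixed 125 = 378.
All other subsets cost ≥ 357. Minimum total cost: 356.

356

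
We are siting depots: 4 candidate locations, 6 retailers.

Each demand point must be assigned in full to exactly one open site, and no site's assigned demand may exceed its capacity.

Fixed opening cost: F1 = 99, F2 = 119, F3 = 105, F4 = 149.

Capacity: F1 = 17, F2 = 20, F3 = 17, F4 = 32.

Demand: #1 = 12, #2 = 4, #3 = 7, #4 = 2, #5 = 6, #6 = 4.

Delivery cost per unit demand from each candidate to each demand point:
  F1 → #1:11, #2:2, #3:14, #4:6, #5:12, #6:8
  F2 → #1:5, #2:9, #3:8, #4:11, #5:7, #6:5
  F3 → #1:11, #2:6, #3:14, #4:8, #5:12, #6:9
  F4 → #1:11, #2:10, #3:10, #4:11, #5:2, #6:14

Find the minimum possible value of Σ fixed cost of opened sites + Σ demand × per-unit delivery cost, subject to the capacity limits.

Open {F1, F2}; cheapest assignment that respects the capacities:
  F1 (cap 17, load 16): #2, #4, #5, #6 — cost 4×2 + 2×6 + 6×12 + 4×8 = 124
  F2 (cap 20, load 19): #1, #3 — cost 12×5 + 7×8 = 116
  Shipping 240, fixed 218 → total 458.
  Any other capacity-feasible assignment to {F1, F2} ships for at least 240.
Compare {F2, F3}: its best feasible assignment gives total 488.
Compare {F2, F4}: its best feasible assignment gives total 488.
Every other set of open sites that can feasibly serve all demand totals ≥ 488 even under its best assignment. Minimum: 458.

458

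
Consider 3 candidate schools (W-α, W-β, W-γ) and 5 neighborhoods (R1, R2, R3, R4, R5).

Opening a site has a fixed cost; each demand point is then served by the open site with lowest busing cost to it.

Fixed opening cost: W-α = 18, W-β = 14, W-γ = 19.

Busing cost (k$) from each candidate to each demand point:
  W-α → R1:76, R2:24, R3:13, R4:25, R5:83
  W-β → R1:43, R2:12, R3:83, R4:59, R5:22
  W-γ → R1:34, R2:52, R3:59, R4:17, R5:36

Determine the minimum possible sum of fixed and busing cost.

147

Open {W-α, W-β}: assign each demand point to its cheapest open site.
  R1→W-β 43, R2→W-β 12, R3→W-α 13, R4→W-α 25, R5→W-β 22
  busing cost 115, fixed 32 → total 147.
Compare {W-α, W-β, W-γ}: busing cost 98 + fixed 51 = 149.
Compare {W-α, W-γ}: busing cost 124 + fixed 37 = 161.
Compare {W-β, W-γ}: busing cost 144 + fixed 33 = 177.
All other subsets cost ≥ 149. Minimum total cost: 147.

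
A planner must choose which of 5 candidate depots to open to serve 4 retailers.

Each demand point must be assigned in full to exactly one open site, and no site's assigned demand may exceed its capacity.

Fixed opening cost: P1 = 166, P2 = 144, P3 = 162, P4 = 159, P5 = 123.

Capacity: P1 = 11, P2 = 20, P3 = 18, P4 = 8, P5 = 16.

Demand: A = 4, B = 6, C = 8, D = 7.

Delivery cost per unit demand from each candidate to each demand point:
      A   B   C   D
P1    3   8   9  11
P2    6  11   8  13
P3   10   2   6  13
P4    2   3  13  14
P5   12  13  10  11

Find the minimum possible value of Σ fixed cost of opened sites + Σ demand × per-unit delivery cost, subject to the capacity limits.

462

Open {P3, P5}; cheapest assignment that respects the capacities:
  P3 (cap 18, load 18): A, B, C — cost 4×10 + 6×2 + 8×6 = 100
  P5 (cap 16, load 7): D — cost 7×11 = 77
  Shipping 177, fixed 285 → total 462.
  Any other capacity-feasible assignment to {P3, P5} ships for at least 177.
Compare {P1, P3}: its best feasible assignment gives total 477.
Compare {P2, P3}: its best feasible assignment gives total 481.
Every other set of open sites that can feasibly serve all demand totals ≥ 477 even under its best assignment. Minimum: 462.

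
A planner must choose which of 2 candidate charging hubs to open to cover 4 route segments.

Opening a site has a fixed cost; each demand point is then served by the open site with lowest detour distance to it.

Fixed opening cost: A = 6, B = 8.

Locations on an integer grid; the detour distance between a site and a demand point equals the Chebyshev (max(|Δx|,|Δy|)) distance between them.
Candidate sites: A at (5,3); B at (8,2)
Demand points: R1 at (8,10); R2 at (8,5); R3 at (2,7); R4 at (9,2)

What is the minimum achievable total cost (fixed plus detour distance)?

24

Open {A}: assign each demand point to its cheapest open site.
  R1→A 7, R2→A 3, R3→A 4, R4→A 4
  detour distance 18, fixed 6 → total 24.
Compare {B}: detour distance 18 + fixed 8 = 26.
Compare {A, B}: detour distance 15 + fixed 14 = 29.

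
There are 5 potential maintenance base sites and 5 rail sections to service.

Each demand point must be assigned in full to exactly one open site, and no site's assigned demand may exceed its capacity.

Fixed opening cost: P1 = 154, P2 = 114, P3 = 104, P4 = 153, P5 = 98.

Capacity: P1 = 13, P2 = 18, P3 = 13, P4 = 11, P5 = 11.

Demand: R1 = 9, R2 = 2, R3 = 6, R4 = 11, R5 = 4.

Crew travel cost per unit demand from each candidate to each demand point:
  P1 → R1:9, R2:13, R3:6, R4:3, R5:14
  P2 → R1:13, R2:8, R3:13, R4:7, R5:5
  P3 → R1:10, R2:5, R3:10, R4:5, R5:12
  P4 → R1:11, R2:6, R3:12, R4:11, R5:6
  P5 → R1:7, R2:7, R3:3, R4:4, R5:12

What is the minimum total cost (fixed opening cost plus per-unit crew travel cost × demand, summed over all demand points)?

Open {P2, P3, P5}; cheapest assignment that respects the capacities:
  P2 (cap 18, load 15): R4, R5 — cost 11×7 + 4×5 = 97
  P3 (cap 13, load 11): R1, R2 — cost 9×10 + 2×5 = 100
  P5 (cap 11, load 6): R3 — cost 6×3 = 18
  Shipping 215, fixed 316 → total 531.
  Any other capacity-feasible assignment to {P2, P3, P5} ships for at least 215.
Compare {P1, P3, P5}: its best feasible assignment gives total 555.
Compare {P1, P2, P5}: its best feasible assignment gives total 568.
Every other set of open sites that can feasibly serve all demand totals ≥ 555 even under its best assignment. Minimum: 531.

531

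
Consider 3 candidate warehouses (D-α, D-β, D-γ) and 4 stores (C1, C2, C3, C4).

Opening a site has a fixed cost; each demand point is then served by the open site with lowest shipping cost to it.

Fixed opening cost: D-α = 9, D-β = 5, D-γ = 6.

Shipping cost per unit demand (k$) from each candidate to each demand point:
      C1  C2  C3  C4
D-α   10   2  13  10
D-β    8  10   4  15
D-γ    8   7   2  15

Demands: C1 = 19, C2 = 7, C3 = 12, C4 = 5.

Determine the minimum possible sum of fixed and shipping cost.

255

Open {D-α, D-γ}: assign each demand point to its cheapest open site.
  C1→D-γ 19×8=152, C2→D-α 7×2=14, C3→D-γ 12×2=24, C4→D-α 5×10=50
  shipping cost 240, fixed 15 → total 255.
Compare {D-α, D-β, D-γ}: shipping cost 240 + fixed 20 = 260.
Compare {D-α, D-β}: shipping cost 264 + fixed 14 = 278.
Compare {D-γ}: shipping cost 300 + fixed 6 = 306.
All other subsets cost ≥ 260. Minimum total cost: 255.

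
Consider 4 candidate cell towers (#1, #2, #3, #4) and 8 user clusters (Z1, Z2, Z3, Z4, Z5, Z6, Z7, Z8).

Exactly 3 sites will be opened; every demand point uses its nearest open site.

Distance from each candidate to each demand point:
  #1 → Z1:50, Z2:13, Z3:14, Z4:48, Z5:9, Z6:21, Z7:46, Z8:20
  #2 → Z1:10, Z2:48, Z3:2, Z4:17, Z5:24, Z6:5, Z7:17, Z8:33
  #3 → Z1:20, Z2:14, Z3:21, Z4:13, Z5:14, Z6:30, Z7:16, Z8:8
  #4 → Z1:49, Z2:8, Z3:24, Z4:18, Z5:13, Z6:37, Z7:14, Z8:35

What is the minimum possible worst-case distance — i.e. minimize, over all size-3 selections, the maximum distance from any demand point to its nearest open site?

Open {#2, #3, #4}.
  Farthest demand point is Z7 at distance 14 (to #4); all others are ≤ 14.
With {#1, #2, #3} the worst case is 16.
With {#1, #2, #4} the worst case is 20.
No size-3 selection achieves below 14.

14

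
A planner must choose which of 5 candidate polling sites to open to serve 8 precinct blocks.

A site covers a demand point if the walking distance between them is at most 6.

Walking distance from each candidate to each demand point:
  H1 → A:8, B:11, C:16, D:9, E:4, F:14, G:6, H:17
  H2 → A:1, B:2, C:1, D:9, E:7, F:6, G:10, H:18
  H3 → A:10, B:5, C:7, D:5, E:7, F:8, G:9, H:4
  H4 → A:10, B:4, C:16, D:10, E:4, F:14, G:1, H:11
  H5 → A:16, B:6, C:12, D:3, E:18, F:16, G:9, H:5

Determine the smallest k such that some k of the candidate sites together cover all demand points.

Coverage sets (demand points within 6 of each site):
  H1: {E, G}
  H2: {A, B, C, F}
  H3: {B, D, H}
  H4: {B, E, G}
  H5: {B, D, H}
No 2 sites suffice: every size-2 union leaves at least one demand point uncovered.
But {H1, H2, H3} covers everything, so the minimum is 3.

3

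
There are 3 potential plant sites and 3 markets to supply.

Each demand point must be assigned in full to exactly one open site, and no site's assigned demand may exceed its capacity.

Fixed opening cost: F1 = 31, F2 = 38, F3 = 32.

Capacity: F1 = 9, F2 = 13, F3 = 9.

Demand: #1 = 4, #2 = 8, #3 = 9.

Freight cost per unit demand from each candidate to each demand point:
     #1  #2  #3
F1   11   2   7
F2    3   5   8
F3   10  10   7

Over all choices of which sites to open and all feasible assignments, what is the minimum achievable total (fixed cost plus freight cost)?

169

Open {F1, F2}; cheapest assignment that respects the capacities:
  F1 (cap 9, load 8): #2 — cost 8×2 = 16
  F2 (cap 13, load 13): #1, #3 — cost 4×3 + 9×8 = 84
  Shipping 100, fixed 69 → total 169.
  Any other capacity-feasible assignment to {F1, F2} ships for at least 100.
Compare {F2, F3}: its best feasible assignment gives total 185.
Compare {F1, F2, F3}: its best feasible assignment gives total 192.
Every other set of open sites that can feasibly serve all demand totals ≥ 185 even under its best assignment. Minimum: 169.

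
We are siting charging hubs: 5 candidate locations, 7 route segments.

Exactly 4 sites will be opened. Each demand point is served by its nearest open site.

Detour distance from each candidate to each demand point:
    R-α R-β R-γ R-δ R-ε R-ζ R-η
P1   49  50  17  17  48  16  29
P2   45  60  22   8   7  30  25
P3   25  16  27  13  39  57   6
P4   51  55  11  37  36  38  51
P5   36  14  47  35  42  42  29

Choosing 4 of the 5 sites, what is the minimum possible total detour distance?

89

Open {P1, P2, P3, P4}.
  R-α→P3 25, R-β→P3 16, R-γ→P4 11, R-δ→P2 8, R-ε→P2 7, R-ζ→P1 16, R-η→P3 6  ⇒ total 89.
Compare {P1, P2, P3, P5}: total 93.
Compare {P2, P3, P4, P5}: total 101.
No size-4 selection does better; minimum is 89.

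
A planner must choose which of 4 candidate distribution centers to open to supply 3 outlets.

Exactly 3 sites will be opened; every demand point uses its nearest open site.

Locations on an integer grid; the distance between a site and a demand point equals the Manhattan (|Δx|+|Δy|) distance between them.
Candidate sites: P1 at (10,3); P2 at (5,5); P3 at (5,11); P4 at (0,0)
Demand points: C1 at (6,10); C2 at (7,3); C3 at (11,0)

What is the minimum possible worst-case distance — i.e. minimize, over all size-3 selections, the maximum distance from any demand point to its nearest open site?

Open {P1, P2, P3}.
  Farthest demand point is C3 at distance 4 (to P1); all others are ≤ 4.
With {P1, P3, P4} the worst case is 4.
With {P1, P2, P4} the worst case is 6.
No size-3 selection achieves below 4.

4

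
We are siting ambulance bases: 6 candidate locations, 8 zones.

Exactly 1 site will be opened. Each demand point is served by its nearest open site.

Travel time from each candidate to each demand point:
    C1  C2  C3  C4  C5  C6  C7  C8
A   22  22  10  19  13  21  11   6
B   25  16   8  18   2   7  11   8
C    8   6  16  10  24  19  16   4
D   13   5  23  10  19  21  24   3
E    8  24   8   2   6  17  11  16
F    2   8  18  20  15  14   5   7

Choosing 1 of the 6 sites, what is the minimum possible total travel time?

Open {F}.
  C1→F 2, C2→F 8, C3→F 18, C4→F 20, C5→F 15, C6→F 14, C7→F 5, C8→F 7  ⇒ total 89.
Compare {E}: total 92.
Compare {B}: total 95.
No size-1 selection does better; minimum is 89.

89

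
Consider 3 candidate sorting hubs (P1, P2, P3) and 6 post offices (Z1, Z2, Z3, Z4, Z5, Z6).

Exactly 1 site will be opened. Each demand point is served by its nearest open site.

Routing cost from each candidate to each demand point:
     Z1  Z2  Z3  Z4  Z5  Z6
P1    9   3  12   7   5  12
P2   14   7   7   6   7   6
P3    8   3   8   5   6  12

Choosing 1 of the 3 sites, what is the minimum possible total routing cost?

42

Open {P3}.
  Z1→P3 8, Z2→P3 3, Z3→P3 8, Z4→P3 5, Z5→P3 6, Z6→P3 12  ⇒ total 42.
Compare {P2}: total 47.
Compare {P1}: total 48.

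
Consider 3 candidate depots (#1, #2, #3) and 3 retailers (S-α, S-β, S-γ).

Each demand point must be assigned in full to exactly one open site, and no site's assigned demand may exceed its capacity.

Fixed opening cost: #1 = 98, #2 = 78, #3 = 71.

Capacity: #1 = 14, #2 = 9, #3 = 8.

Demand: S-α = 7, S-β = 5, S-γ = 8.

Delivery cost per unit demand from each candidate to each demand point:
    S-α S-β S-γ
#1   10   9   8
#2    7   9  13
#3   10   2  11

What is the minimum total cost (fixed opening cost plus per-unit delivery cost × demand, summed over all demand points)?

Open {#1, #2}; cheapest assignment that respects the capacities:
  #1 (cap 14, load 13): S-β, S-γ — cost 5×9 + 8×8 = 109
  #2 (cap 9, load 7): S-α — cost 7×7 = 49
  Shipping 158, fixed 176 → total 334.
  Any other capacity-feasible assignment to {#1, #2} ships for at least 158.
Compare {#1, #3}: its best feasible assignment gives total 348.
Compare {#1, #2, #3}: its best feasible assignment gives total 370.
Every other set of open sites that can feasibly serve all demand totals ≥ 348 even under its best assignment. Minimum: 334.

334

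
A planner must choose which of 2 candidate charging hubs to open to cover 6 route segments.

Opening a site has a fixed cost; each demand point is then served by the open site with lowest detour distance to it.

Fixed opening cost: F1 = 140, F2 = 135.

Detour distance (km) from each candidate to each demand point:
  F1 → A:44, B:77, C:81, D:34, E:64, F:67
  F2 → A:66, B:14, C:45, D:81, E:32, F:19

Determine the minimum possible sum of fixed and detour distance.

392

Open {F2}: assign each demand point to its cheapest open site.
  A→F2 66, B→F2 14, C→F2 45, D→F2 81, E→F2 32, F→F2 19
  detour distance 257, fixed 135 → total 392.
Compare {F1, F2}: detour distance 188 + fixed 275 = 463.
Compare {F1}: detour distance 367 + fixed 140 = 507.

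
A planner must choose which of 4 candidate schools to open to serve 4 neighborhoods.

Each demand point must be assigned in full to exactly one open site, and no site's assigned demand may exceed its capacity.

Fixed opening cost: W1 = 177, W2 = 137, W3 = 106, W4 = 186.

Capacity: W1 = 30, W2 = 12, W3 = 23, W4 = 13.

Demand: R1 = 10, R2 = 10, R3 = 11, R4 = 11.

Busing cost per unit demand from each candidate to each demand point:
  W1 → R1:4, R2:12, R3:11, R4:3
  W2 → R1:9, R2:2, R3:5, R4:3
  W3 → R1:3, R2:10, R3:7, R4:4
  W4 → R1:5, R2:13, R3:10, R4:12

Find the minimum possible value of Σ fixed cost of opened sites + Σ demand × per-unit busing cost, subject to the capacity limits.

Open {W1, W3}; cheapest assignment that respects the capacities:
  W1 (cap 30, load 21): R1, R4 — cost 10×4 + 11×3 = 73
  W3 (cap 23, load 21): R2, R3 — cost 10×10 + 11×7 = 177
  Shipping 250, fixed 283 → total 533.
  Any other capacity-feasible assignment to {W1, W3} ships for at least 250.
Compare {W1, W2, W3}: its best feasible assignment gives total 580.
Compare {W2, W3, W4}: its best feasible assignment gives total 620.
Every other set of open sites that can feasibly serve all demand totals ≥ 580 even under its best assignment. Minimum: 533.

533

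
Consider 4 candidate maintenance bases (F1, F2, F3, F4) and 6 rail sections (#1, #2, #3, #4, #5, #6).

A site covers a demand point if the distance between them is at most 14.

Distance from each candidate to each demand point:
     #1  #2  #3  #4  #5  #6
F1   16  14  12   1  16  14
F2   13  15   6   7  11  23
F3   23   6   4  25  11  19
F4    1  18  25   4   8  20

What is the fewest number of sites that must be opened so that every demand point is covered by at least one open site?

2

Coverage sets (demand points within 14 of each site):
  F1: {#2, #3, #4, #6}
  F2: {#1, #3, #4, #5}
  F3: {#2, #3, #5}
  F4: {#1, #4, #5}
No single site covers all 6 demand points.
But {F1, F2} covers everything, so the minimum is 2.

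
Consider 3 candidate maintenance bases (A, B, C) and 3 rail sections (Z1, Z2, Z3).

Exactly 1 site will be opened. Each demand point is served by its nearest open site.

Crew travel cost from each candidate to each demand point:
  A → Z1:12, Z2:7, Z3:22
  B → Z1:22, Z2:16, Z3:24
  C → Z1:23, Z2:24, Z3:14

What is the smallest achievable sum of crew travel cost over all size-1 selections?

Open {A}.
  Z1→A 12, Z2→A 7, Z3→A 22  ⇒ total 41.
Compare {C}: total 61.
Compare {B}: total 62.

41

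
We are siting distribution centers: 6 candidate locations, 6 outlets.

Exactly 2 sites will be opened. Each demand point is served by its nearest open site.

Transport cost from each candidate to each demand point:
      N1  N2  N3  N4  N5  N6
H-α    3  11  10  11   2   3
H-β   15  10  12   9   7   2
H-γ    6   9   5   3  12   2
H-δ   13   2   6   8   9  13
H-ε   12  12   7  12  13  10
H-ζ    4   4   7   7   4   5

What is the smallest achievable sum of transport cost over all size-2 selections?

22

Open {H-γ, H-ζ}.
  N1→H-ζ 4, N2→H-ζ 4, N3→H-γ 5, N4→H-γ 3, N5→H-ζ 4, N6→H-γ 2  ⇒ total 22.
Compare {H-α, H-γ}: total 24.
Compare {H-α, H-δ}: total 24.
No size-2 selection does better; minimum is 22.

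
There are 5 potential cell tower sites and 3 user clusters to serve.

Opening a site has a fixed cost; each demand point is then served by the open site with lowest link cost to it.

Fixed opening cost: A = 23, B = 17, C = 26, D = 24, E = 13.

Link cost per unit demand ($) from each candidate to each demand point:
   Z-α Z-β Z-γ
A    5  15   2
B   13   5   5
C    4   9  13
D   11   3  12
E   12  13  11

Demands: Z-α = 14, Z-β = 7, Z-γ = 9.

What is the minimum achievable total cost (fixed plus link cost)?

Open {A, D}: assign each demand point to its cheapest open site.
  Z-α→A 14×5=70, Z-β→D 7×3=21, Z-γ→A 9×2=18
  link cost 109, fixed 47 → total 156.
Compare {A, B}: link cost 123 + fixed 40 = 163.
Compare {A, C, D}: link cost 95 + fixed 73 = 168.
Compare {A, D, E}: link cost 109 + fixed 60 = 169.
All other subsets cost ≥ 163. Minimum total cost: 156.

156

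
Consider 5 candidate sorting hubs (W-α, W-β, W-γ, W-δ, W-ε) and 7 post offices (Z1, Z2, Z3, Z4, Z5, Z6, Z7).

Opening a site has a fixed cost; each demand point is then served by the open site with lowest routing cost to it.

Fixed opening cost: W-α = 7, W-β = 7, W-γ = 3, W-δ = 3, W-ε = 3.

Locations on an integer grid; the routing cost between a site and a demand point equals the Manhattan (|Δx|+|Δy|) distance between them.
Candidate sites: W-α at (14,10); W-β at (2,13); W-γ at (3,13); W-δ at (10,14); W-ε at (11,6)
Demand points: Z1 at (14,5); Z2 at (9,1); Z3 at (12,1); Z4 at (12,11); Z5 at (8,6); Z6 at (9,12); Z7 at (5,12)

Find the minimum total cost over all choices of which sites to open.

40

Open {W-γ, W-δ, W-ε}: assign each demand point to its cheapest open site.
  Z1→W-ε 4, Z2→W-ε 7, Z3→W-ε 6, Z4→W-δ 5, Z5→W-ε 3, Z6→W-δ 3, Z7→W-γ 3
  routing cost 31, fixed 9 → total 40.
Compare {W-δ, W-ε}: routing cost 35 + fixed 6 = 41.
Compare {W-γ, W-ε}: routing cost 36 + fixed 6 = 42.
Compare {W-β, W-δ, W-ε}: routing cost 32 + fixed 13 = 45.
All other subsets cost ≥ 41. Minimum total cost: 40.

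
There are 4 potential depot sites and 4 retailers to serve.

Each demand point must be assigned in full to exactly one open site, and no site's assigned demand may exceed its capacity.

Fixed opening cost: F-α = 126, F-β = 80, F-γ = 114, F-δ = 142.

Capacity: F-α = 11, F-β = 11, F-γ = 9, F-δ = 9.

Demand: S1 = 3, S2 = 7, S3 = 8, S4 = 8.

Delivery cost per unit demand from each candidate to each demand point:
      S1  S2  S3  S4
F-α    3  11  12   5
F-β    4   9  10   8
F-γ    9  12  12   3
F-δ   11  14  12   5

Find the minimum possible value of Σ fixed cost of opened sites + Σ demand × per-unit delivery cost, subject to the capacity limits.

510

Open {F-α, F-β, F-γ}; cheapest assignment that respects the capacities:
  F-α (cap 11, load 10): S1, S2 — cost 3×3 + 7×11 = 86
  F-β (cap 11, load 8): S3 — cost 8×10 = 80
  F-γ (cap 9, load 8): S4 — cost 8×3 = 24
  Shipping 190, fixed 320 → total 510.
  Any other capacity-feasible assignment to {F-α, F-β, F-γ} ships for at least 190.
Compare {F-β, F-γ, F-δ}: its best feasible assignment gives total 531.
Compare {F-α, F-β, F-δ}: its best feasible assignment gives total 554.
Every other set of open sites that can feasibly serve all demand totals ≥ 531 even under its best assignment. Minimum: 510.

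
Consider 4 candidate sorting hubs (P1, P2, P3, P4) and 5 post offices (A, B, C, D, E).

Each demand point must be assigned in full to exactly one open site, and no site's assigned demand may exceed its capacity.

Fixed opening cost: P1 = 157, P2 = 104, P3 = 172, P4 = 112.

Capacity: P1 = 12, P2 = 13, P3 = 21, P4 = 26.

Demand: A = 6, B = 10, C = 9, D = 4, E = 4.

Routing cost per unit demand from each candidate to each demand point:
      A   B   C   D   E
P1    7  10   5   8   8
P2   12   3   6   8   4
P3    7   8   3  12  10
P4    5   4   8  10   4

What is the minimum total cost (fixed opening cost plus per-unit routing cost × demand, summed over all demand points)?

Open {P2, P4}; cheapest assignment that respects the capacities:
  P2 (cap 13, load 13): C, D — cost 9×6 + 4×8 = 86
  P4 (cap 26, load 20): A, B, E — cost 6×5 + 10×4 + 4×4 = 86
  Shipping 172, fixed 216 → total 388.
  Any other capacity-feasible assignment to {P2, P4} ships for at least 172.
Compare {P3, P4}: its best feasible assignment gives total 437.
Compare {P1, P4}: its best feasible assignment gives total 440.
Every other set of open sites that can feasibly serve all demand totals ≥ 437 even under its best assignment. Minimum: 388.

388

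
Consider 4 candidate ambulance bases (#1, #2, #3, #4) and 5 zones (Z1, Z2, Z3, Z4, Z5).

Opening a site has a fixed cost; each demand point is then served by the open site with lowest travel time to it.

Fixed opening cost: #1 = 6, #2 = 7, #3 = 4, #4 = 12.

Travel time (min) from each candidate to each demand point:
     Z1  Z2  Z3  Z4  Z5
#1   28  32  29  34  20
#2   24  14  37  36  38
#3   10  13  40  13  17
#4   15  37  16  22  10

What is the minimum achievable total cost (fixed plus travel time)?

78

Open {#3, #4}: assign each demand point to its cheapest open site.
  Z1→#3 10, Z2→#3 13, Z3→#4 16, Z4→#3 13, Z5→#4 10
  travel time 62, fixed 16 → total 78.
Compare {#1, #3, #4}: travel time 62 + fixed 22 = 84.
Compare {#2, #3, #4}: travel time 62 + fixed 23 = 85.
Compare {#1, #2, #3, #4}: travel time 62 + fixed 29 = 91.
All other subsets cost ≥ 84. Minimum total cost: 78.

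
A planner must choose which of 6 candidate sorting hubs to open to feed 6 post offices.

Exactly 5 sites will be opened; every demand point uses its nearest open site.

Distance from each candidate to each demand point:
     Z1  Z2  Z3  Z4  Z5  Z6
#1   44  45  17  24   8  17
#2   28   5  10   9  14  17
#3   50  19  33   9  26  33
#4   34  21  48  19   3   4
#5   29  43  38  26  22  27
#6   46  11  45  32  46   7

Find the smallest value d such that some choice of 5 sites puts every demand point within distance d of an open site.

28

Open {#1, #2, #3, #4, #5}.
  Farthest demand point is Z1 at distance 28 (to #2); all others are ≤ 28.
With {#1, #2, #3, #4, #6} the worst case is 28.
With {#1, #2, #3, #5, #6} the worst case is 28.
No size-5 selection achieves below 28.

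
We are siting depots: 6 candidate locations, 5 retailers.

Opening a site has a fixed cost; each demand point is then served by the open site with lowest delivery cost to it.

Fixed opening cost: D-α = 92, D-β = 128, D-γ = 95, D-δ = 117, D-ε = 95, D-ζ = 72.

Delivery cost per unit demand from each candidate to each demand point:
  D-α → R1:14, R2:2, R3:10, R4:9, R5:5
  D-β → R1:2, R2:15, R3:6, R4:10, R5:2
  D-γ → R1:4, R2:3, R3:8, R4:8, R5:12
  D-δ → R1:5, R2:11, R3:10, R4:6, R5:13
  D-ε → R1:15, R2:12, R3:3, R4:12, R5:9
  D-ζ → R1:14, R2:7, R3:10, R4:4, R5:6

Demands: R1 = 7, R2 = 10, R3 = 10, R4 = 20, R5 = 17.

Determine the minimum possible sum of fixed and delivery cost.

Open {D-β, D-ζ}: assign each demand point to its cheapest open site.
  R1→D-β 7×2=14, R2→D-ζ 10×7=70, R3→D-β 10×6=60, R4→D-ζ 20×4=80, R5→D-β 17×2=34
  delivery cost 258, fixed 200 → total 458.
Compare {D-γ, D-ζ}: delivery cost 320 + fixed 167 = 487.
Compare {D-α, D-β, D-ζ}: delivery cost 208 + fixed 292 = 500.
Compare {D-β, D-γ, D-ζ}: delivery cost 218 + fixed 295 = 513.
All other subsets cost ≥ 487. Minimum total cost: 458.

458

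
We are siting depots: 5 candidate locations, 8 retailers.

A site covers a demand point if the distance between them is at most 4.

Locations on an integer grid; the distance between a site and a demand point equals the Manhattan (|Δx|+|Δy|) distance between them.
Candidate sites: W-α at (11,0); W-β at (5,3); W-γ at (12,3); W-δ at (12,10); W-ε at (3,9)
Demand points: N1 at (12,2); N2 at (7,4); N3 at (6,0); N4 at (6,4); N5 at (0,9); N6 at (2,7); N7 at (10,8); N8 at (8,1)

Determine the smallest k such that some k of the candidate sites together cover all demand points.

4

Coverage sets (demand points within 4 of each site):
  W-α: {N1, N8}
  W-β: {N2, N3, N4}
  W-γ: {N1}
  W-δ: {N7}
  W-ε: {N5, N6}
No 3 sites suffice: every size-3 union leaves at least one demand point uncovered.
But {W-α, W-β, W-δ, W-ε} covers everything, so the minimum is 4.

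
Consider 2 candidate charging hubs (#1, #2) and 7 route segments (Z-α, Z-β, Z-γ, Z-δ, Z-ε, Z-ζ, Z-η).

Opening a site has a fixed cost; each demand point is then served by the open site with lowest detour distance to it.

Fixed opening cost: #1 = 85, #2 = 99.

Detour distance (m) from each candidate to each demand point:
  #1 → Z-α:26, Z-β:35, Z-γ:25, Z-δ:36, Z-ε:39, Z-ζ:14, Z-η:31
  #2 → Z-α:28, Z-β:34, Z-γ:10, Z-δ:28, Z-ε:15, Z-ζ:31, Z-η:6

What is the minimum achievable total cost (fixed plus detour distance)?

251

Open {#2}: assign each demand point to its cheapest open site.
  Z-α→#2 28, Z-β→#2 34, Z-γ→#2 10, Z-δ→#2 28, Z-ε→#2 15, Z-ζ→#2 31, Z-η→#2 6
  detour distance 152, fixed 99 → total 251.
Compare {#1}: detour distance 206 + fixed 85 = 291.
Compare {#1, #2}: detour distance 133 + fixed 184 = 317.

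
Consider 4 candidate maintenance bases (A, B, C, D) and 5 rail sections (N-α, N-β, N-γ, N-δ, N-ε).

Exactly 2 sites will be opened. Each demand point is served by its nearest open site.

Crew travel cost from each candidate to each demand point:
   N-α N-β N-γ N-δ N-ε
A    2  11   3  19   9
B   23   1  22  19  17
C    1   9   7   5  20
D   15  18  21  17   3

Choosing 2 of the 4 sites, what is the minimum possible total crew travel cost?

25

Open {C, D}.
  N-α→C 1, N-β→C 9, N-γ→C 7, N-δ→C 5, N-ε→D 3  ⇒ total 25.
Compare {A, C}: total 27.
Compare {B, C}: total 31.
No size-2 selection does better; minimum is 25.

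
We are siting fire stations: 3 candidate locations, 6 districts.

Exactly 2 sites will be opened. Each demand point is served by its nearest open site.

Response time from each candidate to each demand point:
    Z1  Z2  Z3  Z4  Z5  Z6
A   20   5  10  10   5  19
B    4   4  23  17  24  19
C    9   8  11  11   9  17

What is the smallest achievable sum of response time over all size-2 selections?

52

Open {A, B}.
  Z1→B 4, Z2→B 4, Z3→A 10, Z4→A 10, Z5→A 5, Z6→A 19  ⇒ total 52.
Compare {A, C}: total 56.
Compare {B, C}: total 56.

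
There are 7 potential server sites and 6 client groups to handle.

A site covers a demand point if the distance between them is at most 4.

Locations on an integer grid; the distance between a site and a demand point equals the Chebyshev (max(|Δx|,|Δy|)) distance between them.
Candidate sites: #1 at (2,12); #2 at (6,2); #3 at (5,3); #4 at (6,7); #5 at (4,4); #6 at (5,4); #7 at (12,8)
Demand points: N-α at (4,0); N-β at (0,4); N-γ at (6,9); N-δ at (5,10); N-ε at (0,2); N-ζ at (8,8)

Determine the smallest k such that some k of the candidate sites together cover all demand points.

2

Coverage sets (demand points within 4 of each site):
  #1: {N-γ, N-δ}
  #2: {N-α}
  #3: {N-α}
  #4: {N-γ, N-δ, N-ζ}
  #5: {N-α, N-β, N-ε, N-ζ}
  #6: {N-α, N-ζ}
  #7: {N-ζ}
No single site covers all 6 demand points.
But {#1, #5} covers everything, so the minimum is 2.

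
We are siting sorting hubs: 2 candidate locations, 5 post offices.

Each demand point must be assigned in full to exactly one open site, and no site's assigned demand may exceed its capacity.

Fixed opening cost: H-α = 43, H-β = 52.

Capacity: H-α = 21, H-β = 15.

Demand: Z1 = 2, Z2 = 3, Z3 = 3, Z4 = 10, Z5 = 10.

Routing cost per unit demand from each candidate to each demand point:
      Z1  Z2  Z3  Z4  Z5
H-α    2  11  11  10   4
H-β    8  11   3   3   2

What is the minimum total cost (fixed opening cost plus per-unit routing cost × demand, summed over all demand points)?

211

Open {H-α, H-β}; cheapest assignment that respects the capacities:
  H-α (cap 21, load 15): Z1, Z2, Z5 — cost 2×2 + 3×11 + 10×4 = 77
  H-β (cap 15, load 13): Z3, Z4 — cost 3×3 + 10×3 = 39
  Shipping 116, fixed 95 → total 211.
  Any other capacity-feasible assignment to {H-α, H-β} ships for at least 116.
Total demand is 28 and no other set of sites has combined capacity ≥ 28, so {H-α, H-β} is the only feasible choice of open sites. Minimum: 211.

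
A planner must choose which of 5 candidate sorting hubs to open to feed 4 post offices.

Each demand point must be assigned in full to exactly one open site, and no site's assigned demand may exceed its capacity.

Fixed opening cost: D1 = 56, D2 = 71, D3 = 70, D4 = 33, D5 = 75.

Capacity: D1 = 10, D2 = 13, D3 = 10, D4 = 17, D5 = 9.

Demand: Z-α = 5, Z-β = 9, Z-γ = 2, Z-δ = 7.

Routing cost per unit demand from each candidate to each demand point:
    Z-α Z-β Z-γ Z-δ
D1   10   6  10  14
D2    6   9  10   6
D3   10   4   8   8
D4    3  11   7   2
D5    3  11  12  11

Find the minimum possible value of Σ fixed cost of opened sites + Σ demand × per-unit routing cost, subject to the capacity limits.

182

Open {D3, D4}; cheapest assignment that respects the capacities:
  D3 (cap 10, load 9): Z-β — cost 9×4 = 36
  D4 (cap 17, load 14): Z-α, Z-γ, Z-δ — cost 5×3 + 2×7 + 7×2 = 43
  Shipping 79, fixed 103 → total 182.
  Any other capacity-feasible assignment to {D3, D4} ships for at least 79.
Compare {D1, D4}: its best feasible assignment gives total 186.
Compare {D2, D4}: its best feasible assignment gives total 228.
Every other set of open sites that can feasibly serve all demand totals ≥ 186 even under its best assignment. Minimum: 182.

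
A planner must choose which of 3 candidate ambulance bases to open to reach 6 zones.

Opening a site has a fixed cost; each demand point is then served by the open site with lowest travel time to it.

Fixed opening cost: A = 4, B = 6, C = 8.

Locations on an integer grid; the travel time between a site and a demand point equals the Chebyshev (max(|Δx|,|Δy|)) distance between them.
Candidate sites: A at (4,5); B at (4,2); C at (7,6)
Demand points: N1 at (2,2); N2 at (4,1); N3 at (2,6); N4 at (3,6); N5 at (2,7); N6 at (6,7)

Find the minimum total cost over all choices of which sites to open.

18

Open {A}: assign each demand point to its cheapest open site.
  N1→A 3, N2→A 4, N3→A 2, N4→A 1, N5→A 2, N6→A 2
  travel time 14, fixed 4 → total 18.
Compare {A, B}: travel time 10 + fixed 10 = 20.
Compare {A, C}: travel time 13 + fixed 12 = 25.
Compare {B}: travel time 21 + fixed 6 = 27.
All other subsets cost ≥ 20. Minimum total cost: 18.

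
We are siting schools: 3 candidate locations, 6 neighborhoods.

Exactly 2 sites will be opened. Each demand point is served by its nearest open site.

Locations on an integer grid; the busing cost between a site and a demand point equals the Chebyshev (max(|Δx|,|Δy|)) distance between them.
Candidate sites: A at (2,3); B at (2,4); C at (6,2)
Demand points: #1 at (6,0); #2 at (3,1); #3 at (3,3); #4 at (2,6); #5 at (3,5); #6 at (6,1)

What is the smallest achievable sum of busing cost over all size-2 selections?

10

Open {B, C}.
  #1→C 2, #2→B 3, #3→B 1, #4→B 2, #5→B 1, #6→C 1  ⇒ total 10.
Compare {A, C}: total 11.
Compare {A, B}: total 14.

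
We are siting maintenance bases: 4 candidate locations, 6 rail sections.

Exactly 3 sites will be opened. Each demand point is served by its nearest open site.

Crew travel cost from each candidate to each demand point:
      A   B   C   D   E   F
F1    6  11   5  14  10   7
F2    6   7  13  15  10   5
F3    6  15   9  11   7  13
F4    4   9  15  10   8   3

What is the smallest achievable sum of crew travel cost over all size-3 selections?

37

Open {F1, F2, F4}.
  A→F4 4, B→F2 7, C→F1 5, D→F4 10, E→F4 8, F→F4 3  ⇒ total 37.
Compare {F1, F3, F4}: total 38.
Compare {F2, F3, F4}: total 40.
No size-3 selection does better; minimum is 37.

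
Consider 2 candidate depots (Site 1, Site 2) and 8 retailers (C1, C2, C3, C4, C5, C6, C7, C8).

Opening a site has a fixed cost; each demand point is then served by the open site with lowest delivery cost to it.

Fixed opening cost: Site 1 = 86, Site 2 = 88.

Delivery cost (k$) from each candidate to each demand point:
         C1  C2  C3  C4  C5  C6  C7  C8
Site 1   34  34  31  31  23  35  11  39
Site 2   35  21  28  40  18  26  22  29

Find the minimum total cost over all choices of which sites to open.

Open {Site 2}: assign each demand point to its cheapest open site.
  C1→Site 2 35, C2→Site 2 21, C3→Site 2 28, C4→Site 2 40, C5→Site 2 18, C6→Site 2 26, C7→Site 2 22, C8→Site 2 29
  delivery cost 219, fixed 88 → total 307.
Compare {Site 1}: delivery cost 238 + fixed 86 = 324.
Compare {Site 1, Site 2}: delivery cost 198 + fixed 174 = 372.

307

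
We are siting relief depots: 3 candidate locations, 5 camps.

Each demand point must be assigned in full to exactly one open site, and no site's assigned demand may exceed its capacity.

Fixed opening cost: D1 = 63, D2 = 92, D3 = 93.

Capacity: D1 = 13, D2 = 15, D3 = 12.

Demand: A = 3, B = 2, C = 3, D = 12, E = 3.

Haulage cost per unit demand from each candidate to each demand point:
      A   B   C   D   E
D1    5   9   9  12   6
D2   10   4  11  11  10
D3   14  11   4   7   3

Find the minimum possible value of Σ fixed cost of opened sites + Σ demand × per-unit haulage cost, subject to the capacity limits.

Open {D1, D3}; cheapest assignment that respects the capacities:
  D1 (cap 13, load 11): A, B, C, E — cost 3×5 + 2×9 + 3×9 + 3×6 = 78
  D3 (cap 12, load 12): D — cost 12×7 = 84
  Shipping 162, fixed 156 → total 318.
  Any other capacity-feasible assignment to {D1, D3} ships for at least 162.
Compare {D1, D2}: its best feasible assignment gives total 355.
Compare {D2, D3}: its best feasible assignment gives total 370.
Every other set of open sites that can feasibly serve all demand totals ≥ 355 even under its best assignment. Minimum: 318.

318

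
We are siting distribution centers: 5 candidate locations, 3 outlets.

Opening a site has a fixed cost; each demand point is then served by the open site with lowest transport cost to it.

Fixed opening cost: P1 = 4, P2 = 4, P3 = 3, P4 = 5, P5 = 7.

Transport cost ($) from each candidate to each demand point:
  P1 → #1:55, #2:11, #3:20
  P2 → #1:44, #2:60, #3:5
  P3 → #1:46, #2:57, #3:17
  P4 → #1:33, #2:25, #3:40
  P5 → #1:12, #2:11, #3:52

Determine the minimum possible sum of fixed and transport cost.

Open {P2, P5}: assign each demand point to its cheapest open site.
  #1→P5 12, #2→P5 11, #3→P2 5
  transport cost 28, fixed 11 → total 39.
Compare {P2, P3, P5}: transport cost 28 + fixed 14 = 42.
Compare {P1, P2, P5}: transport cost 28 + fixed 15 = 43.
Compare {P2, P4, P5}: transport cost 28 + fixed 16 = 44.
All other subsets cost ≥ 42. Minimum total cost: 39.

39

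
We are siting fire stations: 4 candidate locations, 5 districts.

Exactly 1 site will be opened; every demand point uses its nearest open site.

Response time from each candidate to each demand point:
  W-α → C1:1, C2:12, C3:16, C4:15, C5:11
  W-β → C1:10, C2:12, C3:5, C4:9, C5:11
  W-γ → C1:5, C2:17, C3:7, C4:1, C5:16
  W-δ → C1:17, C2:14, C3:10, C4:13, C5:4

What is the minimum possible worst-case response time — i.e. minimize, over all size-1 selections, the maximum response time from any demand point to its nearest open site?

Open {W-β}.
  Farthest demand point is C2 at response time 12 (to W-β); all others are ≤ 12.
With {W-α} the worst case is 16.
With {W-γ} the worst case is 17.
No size-1 selection achieves below 12.

12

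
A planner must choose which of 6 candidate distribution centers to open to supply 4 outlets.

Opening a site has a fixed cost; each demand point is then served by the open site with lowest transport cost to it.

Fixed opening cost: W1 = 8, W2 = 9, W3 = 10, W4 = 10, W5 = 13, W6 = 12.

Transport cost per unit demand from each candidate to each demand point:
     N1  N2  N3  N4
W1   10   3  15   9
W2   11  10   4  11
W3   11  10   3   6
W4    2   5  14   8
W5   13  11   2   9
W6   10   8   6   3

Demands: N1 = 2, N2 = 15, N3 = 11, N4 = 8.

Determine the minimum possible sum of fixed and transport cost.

138

Open {W1, W4, W5, W6}: assign each demand point to its cheapest open site.
  N1→W4 2×2=4, N2→W1 15×3=45, N3→W5 11×2=22, N4→W6 8×3=24
  transport cost 95, fixed 43 → total 138.
Compare {W1, W5, W6}: transport cost 111 + fixed 33 = 144.
Compare {W1, W3, W4, W6}: transport cost 106 + fixed 40 = 146.
Compare {W1, W2, W4, W5, W6}: transport cost 95 + fixed 52 = 147.
All other subsets cost ≥ 144. Minimum total cost: 138.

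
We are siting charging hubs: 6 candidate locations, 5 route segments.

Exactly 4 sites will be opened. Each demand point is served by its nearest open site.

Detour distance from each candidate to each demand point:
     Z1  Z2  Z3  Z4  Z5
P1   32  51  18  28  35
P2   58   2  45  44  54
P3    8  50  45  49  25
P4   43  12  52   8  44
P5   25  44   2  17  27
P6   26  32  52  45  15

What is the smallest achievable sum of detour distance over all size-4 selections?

44

Open {P2, P3, P5, P6}.
  Z1→P3 8, Z2→P2 2, Z3→P5 2, Z4→P5 17, Z5→P6 15  ⇒ total 44.
Compare {P2, P3, P4, P5}: total 45.
Compare {P3, P4, P5, P6}: total 45.
No size-4 selection does better; minimum is 44.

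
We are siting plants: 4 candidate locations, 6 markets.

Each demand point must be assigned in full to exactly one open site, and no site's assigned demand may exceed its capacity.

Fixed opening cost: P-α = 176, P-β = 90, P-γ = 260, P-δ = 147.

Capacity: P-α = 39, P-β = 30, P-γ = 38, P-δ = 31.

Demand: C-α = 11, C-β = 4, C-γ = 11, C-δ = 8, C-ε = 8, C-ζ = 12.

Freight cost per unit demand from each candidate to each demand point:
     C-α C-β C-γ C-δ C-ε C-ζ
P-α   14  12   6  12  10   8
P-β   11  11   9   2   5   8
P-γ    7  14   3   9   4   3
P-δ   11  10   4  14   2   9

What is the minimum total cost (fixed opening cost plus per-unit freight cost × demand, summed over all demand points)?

Open {P-β, P-δ}; cheapest assignment that respects the capacities:
  P-β (cap 30, load 24): C-β, C-δ, C-ζ — cost 4×11 + 8×2 + 12×8 = 156
  P-δ (cap 31, load 30): C-α, C-γ, C-ε — cost 11×11 + 11×4 + 8×2 = 181
  Shipping 337, fixed 237 → total 574.
  Any other capacity-feasible assignment to {P-β, P-δ} ships for at least 337.
Compare {P-β, P-γ}: its best feasible assignment gives total 596.
Compare {P-α, P-β}: its best feasible assignment gives total 653.
Every other set of open sites that can feasibly serve all demand totals ≥ 596 even under its best assignment. Minimum: 574.

574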